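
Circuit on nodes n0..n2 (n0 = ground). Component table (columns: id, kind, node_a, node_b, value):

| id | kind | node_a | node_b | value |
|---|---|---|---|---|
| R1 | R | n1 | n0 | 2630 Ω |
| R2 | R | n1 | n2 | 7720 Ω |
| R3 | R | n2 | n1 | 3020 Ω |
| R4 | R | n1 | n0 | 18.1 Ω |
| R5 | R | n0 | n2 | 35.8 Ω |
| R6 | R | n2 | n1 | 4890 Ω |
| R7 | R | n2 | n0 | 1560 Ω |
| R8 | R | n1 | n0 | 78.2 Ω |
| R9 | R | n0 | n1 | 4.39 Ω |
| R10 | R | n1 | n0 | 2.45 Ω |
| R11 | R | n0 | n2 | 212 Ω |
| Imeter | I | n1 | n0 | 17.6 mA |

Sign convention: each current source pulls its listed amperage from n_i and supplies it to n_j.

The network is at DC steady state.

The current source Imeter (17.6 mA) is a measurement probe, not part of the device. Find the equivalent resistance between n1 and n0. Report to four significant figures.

R_eq = 1.418 Ω

MNA unknowns: 2 node voltages V₁..V_2
R1: Y=0.0003802 on G[1,0]
R2: Y=0.0001295 on G[1,2]
R3: Y=0.0003311 on G[2,1]
R4: Y=0.05525 on G[1,0]
R5: Y=0.02793 on G[0,2]
R6: Y=0.0002045 on G[2,1]
R7: Y=0.0006410 on G[2,0]
R8: Y=0.01279 on G[1,0]
R9: Y=0.2278 on G[0,1]
R10: Y=0.4082 on G[1,0]
R11: Y=0.004717 on G[0,2]
Imeter: z[1]−=0.0176, z[0]+=0.0176
solve → V1=-0.02496, V2=-0.0004890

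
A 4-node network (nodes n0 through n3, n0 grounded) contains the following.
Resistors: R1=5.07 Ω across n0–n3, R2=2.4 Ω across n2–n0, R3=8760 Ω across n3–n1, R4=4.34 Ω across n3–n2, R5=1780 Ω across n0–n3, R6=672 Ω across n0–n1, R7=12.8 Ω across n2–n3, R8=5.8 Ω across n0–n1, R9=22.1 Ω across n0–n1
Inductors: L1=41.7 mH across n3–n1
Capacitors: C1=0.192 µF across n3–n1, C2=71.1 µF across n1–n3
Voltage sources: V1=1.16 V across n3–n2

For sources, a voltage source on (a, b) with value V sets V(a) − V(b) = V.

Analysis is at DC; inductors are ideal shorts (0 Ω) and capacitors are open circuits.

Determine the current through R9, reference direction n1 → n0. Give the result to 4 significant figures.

0.02624 A

Element admittances at DC:
  Y(R1) = 0.1972 S between n0,n3
  Y(R2) = 0.4167 S between n2,n0
  L1: short n3↔n1 (DC inductor)
  Y(R3) = 0.0001142 S between n3,n1
  Y(C1) = 0.000 S between n3,n1
  Y(R4) = 0.2304 S between n3,n2
  Y(C2) = 0.000 S between n1,n3
  Y(R5) = 0.0005618 S between n0,n3
  Y(R6) = 0.001488 S between n0,n1
  Y(R7) = 0.07812 S between n2,n3
  Y(R8) = 0.1724 S between n0,n1
  Y(R9) = 0.04525 S between n0,n1
  V1: constraint V(n3)−V(n2) = 1.16
Assemble and solve the 5×5 MNA system:
  V(n1)=0.5798  V(n2)=-0.5802  V(n3)=0.5798
  i(L1)=0.1271  i(V1)=-0.5997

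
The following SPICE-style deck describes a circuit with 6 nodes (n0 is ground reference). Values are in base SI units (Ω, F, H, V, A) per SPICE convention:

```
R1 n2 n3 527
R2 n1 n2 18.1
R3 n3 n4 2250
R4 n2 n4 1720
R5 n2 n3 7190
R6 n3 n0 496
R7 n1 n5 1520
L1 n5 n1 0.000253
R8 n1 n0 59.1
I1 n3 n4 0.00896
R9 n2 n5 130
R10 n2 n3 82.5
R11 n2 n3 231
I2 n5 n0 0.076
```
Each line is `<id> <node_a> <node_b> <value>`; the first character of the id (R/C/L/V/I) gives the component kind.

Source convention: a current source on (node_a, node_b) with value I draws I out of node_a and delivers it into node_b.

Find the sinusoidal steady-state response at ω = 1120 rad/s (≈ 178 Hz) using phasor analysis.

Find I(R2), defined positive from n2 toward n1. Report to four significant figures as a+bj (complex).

0.006695-0.0001400j A

Element admittances at ω=1120 rad/s:
  Y(R1) = 0.001898+0.000j S between n2,n3
  Y(R2) = 0.05525+0.000j S between n1,n2
  Y(R3) = 0.0004444+0.000j S between n3,n4
  Y(R4) = 0.0005814+0.000j S between n2,n4
  Y(R5) = 0.0001391+0.000j S between n2,n3
  Y(R6) = 0.002016+0.000j S between n3,n0
  Y(R7) = 0.0006579+0.000j S between n1,n5
  Y(L1) = 0.000-3.529j S between n5,n1
  Y(R8) = 0.01692+0.000j S between n1,n0
  I1: injects 0.00896 A into n4 (from n3)
  Y(R9) = 0.007692+0.000j S between n2,n5
  Y(R10) = 0.01212+0.000j S between n2,n3
  Y(R11) = 0.004329+0.000j S between n2,n3
  I2: injects 0.076 A into n0 (from n5)
Assemble and solve the 5×5 MNA system:
  V(n1)=-4.041+0.0002461j  V(n2)=-3.920-0.002287j  V(n3)=-3.784-0.002065j  V(n4)=4.874-0.002191j  V(n5)=-4.041-0.02103j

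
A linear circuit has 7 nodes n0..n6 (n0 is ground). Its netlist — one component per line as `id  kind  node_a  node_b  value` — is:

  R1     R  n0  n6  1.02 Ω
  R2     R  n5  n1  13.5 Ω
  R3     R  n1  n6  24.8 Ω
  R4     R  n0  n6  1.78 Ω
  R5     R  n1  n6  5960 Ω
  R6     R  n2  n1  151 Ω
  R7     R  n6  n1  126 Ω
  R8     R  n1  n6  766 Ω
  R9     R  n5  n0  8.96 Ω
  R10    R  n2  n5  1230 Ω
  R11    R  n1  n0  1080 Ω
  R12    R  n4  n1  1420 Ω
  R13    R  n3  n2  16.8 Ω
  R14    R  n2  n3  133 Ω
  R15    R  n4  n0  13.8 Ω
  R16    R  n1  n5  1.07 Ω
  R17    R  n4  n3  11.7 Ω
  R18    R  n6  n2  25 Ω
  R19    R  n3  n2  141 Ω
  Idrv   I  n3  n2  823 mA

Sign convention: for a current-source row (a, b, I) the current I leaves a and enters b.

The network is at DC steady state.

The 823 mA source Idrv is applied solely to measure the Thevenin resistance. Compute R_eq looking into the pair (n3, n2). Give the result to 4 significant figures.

MNA unknowns: 6 node voltages V₁..V_6
R1: Y=0.9804 on G[0,6]
R2: Y=0.07407 on G[5,1]
R3: Y=0.04032 on G[1,6]
R4: Y=0.5618 on G[0,6]
R5: Y=0.0001678 on G[1,6]
R6: Y=0.006623 on G[2,1]
R7: Y=0.007937 on G[6,1]
R8: Y=0.001305 on G[1,6]
R9: Y=0.1116 on G[5,0]
R10: Y=0.0008130 on G[2,5]
R11: Y=0.0009259 on G[1,0]
R12: Y=0.0007042 on G[4,1]
R13: Y=0.05952 on G[3,2]
R14: Y=0.007519 on G[2,3]
R15: Y=0.07246 on G[4,0]
R16: Y=0.9346 on G[1,5]
R17: Y=0.08547 on G[4,3]
R18: Y=0.04000 on G[6,2]
R19: Y=0.007092 on G[3,2]
Idrv: z[3]−=0.823, z[2]+=0.823
solve → V1=0.2054, V2=3.983, V3=-4.647, V4=-2.503, V5=0.1877, V6=0.1039

R_eq = 10.49 Ω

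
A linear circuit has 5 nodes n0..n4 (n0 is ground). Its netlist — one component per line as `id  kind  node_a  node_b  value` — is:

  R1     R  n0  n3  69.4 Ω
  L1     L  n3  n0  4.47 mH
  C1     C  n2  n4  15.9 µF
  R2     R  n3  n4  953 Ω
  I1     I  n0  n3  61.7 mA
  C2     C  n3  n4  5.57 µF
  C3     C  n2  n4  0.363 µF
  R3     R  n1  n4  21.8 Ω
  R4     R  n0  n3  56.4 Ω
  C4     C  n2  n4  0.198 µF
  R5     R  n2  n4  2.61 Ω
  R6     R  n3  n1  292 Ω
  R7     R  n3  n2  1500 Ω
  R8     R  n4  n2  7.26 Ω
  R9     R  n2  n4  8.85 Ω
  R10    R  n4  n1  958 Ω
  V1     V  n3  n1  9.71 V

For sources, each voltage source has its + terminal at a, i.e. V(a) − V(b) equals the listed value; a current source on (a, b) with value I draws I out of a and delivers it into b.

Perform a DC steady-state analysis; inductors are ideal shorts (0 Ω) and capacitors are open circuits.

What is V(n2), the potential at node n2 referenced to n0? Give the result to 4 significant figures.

Apply KCL at each of the 4 non-ground nodes and solve the resulting linear system.
Node n1: branches {R3, R6, R10, V1} → V_1 = -9.710
Node n2: branches {C1, C3, C4, R5, R7, R8, R9} → V_2 = -9.358
Node n3: branches {R1, L1, R2, I1, C2, R4, R6, R7, V1} → V_3 = 0.000
Node n4: branches {C1, R2, C2, C3, R3, C4, R5, R8, R9, R10} → V_4 = -9.368
Source currents: i(L1)=0.06170, i(V1)=-0.04932

-9.358 V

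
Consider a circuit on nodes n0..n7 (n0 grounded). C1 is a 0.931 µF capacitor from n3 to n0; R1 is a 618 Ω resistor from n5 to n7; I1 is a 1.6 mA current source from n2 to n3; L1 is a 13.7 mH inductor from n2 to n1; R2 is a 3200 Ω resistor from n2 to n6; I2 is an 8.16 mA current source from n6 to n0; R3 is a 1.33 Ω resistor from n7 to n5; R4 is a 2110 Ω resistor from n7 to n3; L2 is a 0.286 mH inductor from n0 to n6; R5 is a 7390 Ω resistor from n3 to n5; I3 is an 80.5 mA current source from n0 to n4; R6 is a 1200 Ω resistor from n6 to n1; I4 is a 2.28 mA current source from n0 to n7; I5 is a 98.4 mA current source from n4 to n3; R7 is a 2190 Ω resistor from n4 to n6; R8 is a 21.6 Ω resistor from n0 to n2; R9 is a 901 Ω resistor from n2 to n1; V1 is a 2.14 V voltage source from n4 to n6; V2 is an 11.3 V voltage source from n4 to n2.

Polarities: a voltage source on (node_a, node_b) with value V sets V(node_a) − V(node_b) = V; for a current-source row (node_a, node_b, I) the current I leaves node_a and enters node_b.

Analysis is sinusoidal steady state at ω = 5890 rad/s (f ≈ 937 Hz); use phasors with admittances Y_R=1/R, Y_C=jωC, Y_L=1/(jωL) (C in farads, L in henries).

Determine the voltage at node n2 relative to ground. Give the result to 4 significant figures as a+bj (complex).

-9.108+0.6637j V

Apply KCL at each of the 7 non-ground nodes and solve the resulting linear system.
Node n1: branches {L1, R6, R9} → V_1 = -9.014+1.265j
Node n2: branches {I1, L1, R2, R8, R9, V2} → V_2 = -9.108+0.6637j
Node n3: branches {C1, I1, R4, R5, I5} → V_3 = 0.000-18.65j
Node n4: branches {I3, I5, R7, V1, V2} → V_4 = 2.192+0.6637j
Node n5: branches {R1, R3, R5} → V_5 = 3.742-18.65j
Node n6: branches {R2, I2, L2, R6, R7, V1} → V_6 = 0.05176+0.6637j
Node n7: branches {R1, R3, R4, I4} → V_7 = 3.742-18.65j
Source currents: i(V1)=0.4116-0.03123j, i(V2)=-0.4305+0.03123j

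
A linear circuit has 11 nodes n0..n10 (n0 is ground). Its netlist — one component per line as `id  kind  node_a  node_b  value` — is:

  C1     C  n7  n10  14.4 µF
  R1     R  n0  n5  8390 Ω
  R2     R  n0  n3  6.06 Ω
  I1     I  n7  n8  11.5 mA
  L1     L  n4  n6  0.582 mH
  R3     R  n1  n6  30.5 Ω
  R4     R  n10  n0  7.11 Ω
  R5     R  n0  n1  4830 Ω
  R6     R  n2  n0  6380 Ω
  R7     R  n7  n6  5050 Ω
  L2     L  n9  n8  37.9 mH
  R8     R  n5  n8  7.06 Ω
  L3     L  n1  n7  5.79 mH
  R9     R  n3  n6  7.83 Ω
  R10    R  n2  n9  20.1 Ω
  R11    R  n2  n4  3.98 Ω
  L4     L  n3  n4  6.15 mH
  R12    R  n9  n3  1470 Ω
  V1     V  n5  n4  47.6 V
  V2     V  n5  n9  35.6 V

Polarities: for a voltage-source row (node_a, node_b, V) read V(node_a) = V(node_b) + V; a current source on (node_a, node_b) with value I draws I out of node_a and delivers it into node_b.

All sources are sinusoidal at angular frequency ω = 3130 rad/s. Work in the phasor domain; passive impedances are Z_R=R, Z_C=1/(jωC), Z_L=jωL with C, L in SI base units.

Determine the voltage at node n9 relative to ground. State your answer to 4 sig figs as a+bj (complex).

MNA unknowns: 10 node voltages V₁..V_10 plus 2 source currents (V1, V2)
C1: Y=0.000+0.04507j on G[7,10]
R1: Y=0.0001192+0.000j on G[0,5]
R2: Y=0.1650+0.000j on G[0,3]
I1: z[7]−=0.0115, z[8]+=0.0115
L1: Y=0.000-0.5489j on G[4,6]
R3: Y=0.03279+0.000j on G[1,6]
R4: Y=0.1406+0.000j on G[10,0]
R5: Y=0.0002070+0.000j on G[0,1]
R6: Y=0.0001567+0.000j on G[2,0]
R7: Y=0.0001980+0.000j on G[7,6]
L2: Y=0.000-0.008430j on G[9,8]
R8: Y=0.1416+0.000j on G[5,8]
L3: Y=0.000-0.05518j on G[1,7]
R9: Y=0.1277+0.000j on G[3,6]
R10: Y=0.04975+0.000j on G[2,9]
R11: Y=0.2513+0.000j on G[2,4]
L4: Y=0.000-0.05195j on G[3,4]
R12: Y=0.0006803+0.000j on G[9,3]
V1: row V5−V4=47.6, i_V1 at 5,4
V2: row V5−V9=35.6, i_V2 at 5,9
solve → V1=-0.08779+0.2092j, V2=1.963+0.04785j, V3=0.02052+0.03085j, V4=-0.01975+0.04788j, V5=47.58+0.04788j, V6=-0.02360+0.05425j, V7=-0.1807+0.1708j, V8=47.54+2.164j, V9=11.98+0.04788j, V10=-0.06645-0.03660j
aux → i_V1=-0.5007-1.853e-05j, i_V2=0.4887+0.2997j

11.98+0.04788j V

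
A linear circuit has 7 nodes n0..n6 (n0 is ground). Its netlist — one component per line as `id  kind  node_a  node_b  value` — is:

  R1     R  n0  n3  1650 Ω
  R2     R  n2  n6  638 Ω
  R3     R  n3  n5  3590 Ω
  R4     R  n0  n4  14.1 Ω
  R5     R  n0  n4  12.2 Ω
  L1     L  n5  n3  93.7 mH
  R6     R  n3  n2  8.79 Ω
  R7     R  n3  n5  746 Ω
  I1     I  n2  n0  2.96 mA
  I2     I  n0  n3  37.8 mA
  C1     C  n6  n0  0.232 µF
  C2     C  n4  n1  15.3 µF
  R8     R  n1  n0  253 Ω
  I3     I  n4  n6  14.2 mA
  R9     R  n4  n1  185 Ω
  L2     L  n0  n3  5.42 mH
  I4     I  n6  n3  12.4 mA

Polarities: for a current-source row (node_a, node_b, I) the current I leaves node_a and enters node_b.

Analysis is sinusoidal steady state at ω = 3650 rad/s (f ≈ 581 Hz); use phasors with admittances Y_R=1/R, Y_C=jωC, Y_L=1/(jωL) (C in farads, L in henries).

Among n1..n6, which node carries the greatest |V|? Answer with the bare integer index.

Apply KCL at each of the 6 non-ground nodes and solve the resulting linear system.
Node n1: branches {C2, R8, R9} → V_1 = -0.08953-0.006079j
Node n2: branches {R2, R6, I1} → V_2 = 0.02536+0.9643j
Node n3: branches {R1, R3, L1, R6, R7, I2, L2, I4} → V_3 = 0.03365+0.9740j
Node n4: branches {R4, R5, C2, I3, R9} → V_4 = -0.09056+0.0001572j
Node n5: branches {R3, L1, R7} → V_5 = 0.03365+0.9740j
Node n6: branches {R2, C1, I3, I4} → V_6 = 1.312+0.2555j

6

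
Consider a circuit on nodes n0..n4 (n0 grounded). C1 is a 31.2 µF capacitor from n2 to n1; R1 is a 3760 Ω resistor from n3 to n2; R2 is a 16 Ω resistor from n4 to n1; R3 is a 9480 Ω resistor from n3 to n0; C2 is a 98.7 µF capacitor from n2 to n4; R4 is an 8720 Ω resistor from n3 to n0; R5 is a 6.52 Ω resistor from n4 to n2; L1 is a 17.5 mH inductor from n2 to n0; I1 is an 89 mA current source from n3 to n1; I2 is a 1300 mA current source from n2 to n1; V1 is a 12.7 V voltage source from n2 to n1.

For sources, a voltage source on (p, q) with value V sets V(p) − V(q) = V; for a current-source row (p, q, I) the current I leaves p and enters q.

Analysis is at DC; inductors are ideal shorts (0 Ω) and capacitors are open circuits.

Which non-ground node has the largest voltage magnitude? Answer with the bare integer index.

3

Element admittances at DC:
  Y(C1) = 0.000 S between n2,n1
  Y(R1) = 0.0002660 S between n3,n2
  Y(R2) = 0.06250 S between n4,n1
  Y(R3) = 0.0001055 S between n3,n0
  Y(C2) = 0.000 S between n2,n4
  Y(R4) = 0.0001147 S between n3,n0
  Y(R5) = 0.1534 S between n4,n2
  L1: short n2↔n0 (DC inductor)
  I1: injects 0.089 A into n1 (from n3)
  I2: injects 1.3 A into n1 (from n2)
  V1: constraint V(n2)−V(n1) = 12.7
Assemble and solve the 6×6 MNA system:
  V(n1)=-12.70  V(n2)=0.000  V(n3)=-183.1  V(n4)=-3.677
  i(L1)=0.04031  i(V1)=-1.953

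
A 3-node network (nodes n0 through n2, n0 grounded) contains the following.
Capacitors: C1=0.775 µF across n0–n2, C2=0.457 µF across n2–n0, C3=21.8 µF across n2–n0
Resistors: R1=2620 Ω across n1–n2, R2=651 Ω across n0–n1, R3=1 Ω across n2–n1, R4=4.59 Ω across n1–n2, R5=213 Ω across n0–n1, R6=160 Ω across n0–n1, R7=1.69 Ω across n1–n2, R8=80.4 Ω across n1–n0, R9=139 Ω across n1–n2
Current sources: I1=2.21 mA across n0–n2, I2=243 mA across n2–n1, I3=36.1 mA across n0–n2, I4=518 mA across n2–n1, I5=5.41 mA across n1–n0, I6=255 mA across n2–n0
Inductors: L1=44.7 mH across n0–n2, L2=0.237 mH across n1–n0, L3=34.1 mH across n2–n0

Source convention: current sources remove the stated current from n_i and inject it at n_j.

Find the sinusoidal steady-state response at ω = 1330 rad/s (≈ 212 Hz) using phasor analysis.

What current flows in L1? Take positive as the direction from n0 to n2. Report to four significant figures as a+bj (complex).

Element admittances at ω=1330 rad/s:
  Y(C1) = 0.000+0.001031j S between n0,n2
  Y(R1) = 0.0003817+0.000j S between n1,n2
  Y(R2) = 0.001536+0.000j S between n0,n1
  Y(R3) = 1.000+0.000j S between n2,n1
  Y(R4) = 0.2179+0.000j S between n1,n2
  Y(R5) = 0.004695+0.000j S between n0,n1
  Y(C2) = 0.000+0.0006078j S between n2,n0
  Y(R6) = 0.006250+0.000j S between n0,n1
  I1: injects 0.00221 A into n2 (from n0)
  Y(L1) = 0.000-0.01682j S between n0,n2
  Y(R7) = 0.5917+0.000j S between n1,n2
  I2: injects 0.243 A into n1 (from n2)
  Y(R8) = 0.01244+0.000j S between n1,n0
  I3: injects 0.0361 A into n2 (from n0)
  Y(C3) = 0.000+0.02899j S between n2,n0
  I4: injects 0.518 A into n1 (from n2)
  Y(L2) = 0.000-3.172j S between n1,n0
  I5: injects 0.00541 A into n0 (from n1)
  Y(R9) = 0.007194+0.000j S between n1,n2
  Y(L3) = 0.000-0.02205j S between n2,n0
  I6: injects 0.255 A into n0 (from n2)
Assemble and solve the 2×2 MNA system:
  V(n1)=0.0008455-0.06983j  V(n2)=-0.5369-0.07226j

0.001215-0.009030j A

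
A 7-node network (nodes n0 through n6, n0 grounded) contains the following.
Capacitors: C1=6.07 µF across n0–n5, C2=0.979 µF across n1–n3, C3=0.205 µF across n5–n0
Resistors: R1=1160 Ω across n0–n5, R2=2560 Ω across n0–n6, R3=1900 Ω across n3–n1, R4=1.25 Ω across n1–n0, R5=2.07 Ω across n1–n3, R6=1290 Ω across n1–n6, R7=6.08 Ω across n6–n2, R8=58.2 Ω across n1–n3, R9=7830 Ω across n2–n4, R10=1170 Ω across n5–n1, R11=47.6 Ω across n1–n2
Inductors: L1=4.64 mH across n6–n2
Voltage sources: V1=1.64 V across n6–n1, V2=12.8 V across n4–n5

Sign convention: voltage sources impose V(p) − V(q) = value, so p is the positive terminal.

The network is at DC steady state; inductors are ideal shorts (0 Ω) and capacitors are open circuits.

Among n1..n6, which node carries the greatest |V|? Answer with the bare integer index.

MNA unknowns: 6 node voltages V₁..V_6 plus 3 source currents (L1, V1, V2)
C1: Y=0.000 on G[0,5]
R1: Y=0.0008621 on G[0,5]
R2: Y=0.0003906 on G[0,6]
R3: Y=0.0005263 on G[3,1]
C2: Y=0.000 on G[1,3]
R4: Y=0.8000 on G[1,0]
C3: Y=0.000 on G[5,0]
L1: row V6−V2=0, i_L1 at 6,2
R5: Y=0.4831 on G[1,3]
R6: Y=0.0007752 on G[1,6]
R7: Y=0.1645 on G[6,2]
R8: Y=0.01718 on G[1,3]
R9: Y=0.0001277 on G[2,4]
R10: Y=0.0008547 on G[5,1]
R11: Y=0.02101 on G[1,2]
V1: row V6−V1=1.64, i_V1 at 6,1
V2: row V4−V5=12.8, i_V2 at 4,5
solve → V1=3.187e-05, V2=1.640, V3=3.187e-05, V4=12.03, V5=-0.7727, V6=1.640
aux → i_L1=0.03313, i_V1=-0.03504, i_V2=-0.001327

4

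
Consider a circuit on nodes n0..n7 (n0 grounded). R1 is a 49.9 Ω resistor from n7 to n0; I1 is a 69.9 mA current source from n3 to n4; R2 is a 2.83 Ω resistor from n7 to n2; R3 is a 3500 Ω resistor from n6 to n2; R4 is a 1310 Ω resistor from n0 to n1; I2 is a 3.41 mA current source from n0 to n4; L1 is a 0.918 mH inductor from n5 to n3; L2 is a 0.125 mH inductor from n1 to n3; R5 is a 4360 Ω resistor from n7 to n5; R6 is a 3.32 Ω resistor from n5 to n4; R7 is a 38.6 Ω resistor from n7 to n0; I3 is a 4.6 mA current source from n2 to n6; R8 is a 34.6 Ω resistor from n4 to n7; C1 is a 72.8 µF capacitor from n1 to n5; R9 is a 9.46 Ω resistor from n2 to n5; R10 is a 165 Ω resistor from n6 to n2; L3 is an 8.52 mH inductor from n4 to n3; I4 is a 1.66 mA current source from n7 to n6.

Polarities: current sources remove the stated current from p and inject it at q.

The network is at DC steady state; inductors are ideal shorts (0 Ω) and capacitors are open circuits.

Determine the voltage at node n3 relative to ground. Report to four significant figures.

Apply KCL at each of the 7 non-ground nodes and solve the resulting linear system.
Node n1: branches {R4, L2, C1} → V_1 = 0.1060
Node n2: branches {R2, R3, I3, R9, R10} → V_2 = 0.08380
Node n3: branches {I1, L1, L2, L3} → V_3 = 0.1060
Node n4: branches {I1, I2, R6, R8, L3} → V_4 = 0.1060
Node n5: branches {L1, R5, R6, C1, R9} → V_5 = 0.1060
Node n6: branches {R3, I3, R10, I4} → V_6 = 1.070
Node n7: branches {R1, R2, R5, R7, R8, I4} → V_7 = 0.07245
Source currents: i(L1)=-0.002358, i(L2)=-8.095e-05, i(L3)=0.07234

0.1060 V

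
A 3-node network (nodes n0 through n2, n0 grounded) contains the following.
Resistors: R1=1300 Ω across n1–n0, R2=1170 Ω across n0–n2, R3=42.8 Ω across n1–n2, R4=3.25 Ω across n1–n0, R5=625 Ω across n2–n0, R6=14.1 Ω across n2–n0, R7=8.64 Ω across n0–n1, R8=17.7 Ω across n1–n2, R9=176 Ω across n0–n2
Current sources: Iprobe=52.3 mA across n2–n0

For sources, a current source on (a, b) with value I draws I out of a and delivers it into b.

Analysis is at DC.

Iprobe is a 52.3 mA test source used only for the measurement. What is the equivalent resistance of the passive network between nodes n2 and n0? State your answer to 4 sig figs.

Element admittances at DC:
  Y(R1) = 0.0007692 S between n1,n0
  Y(R2) = 0.0008547 S between n0,n2
  Y(R3) = 0.02336 S between n1,n2
  Y(R4) = 0.3077 S between n1,n0
  Y(R5) = 0.001600 S between n2,n0
  Y(R6) = 0.07092 S between n2,n0
  Y(R7) = 0.1157 S between n0,n1
  Y(R8) = 0.05650 S between n1,n2
  Y(R9) = 0.005682 S between n0,n2
  Iprobe: injects 0.0523 A into n0 (from n2)
Assemble and solve the 2×2 MNA system:
  V(n1)=-0.05665  V(n2)=-0.3576

R_eq = 6.837 Ω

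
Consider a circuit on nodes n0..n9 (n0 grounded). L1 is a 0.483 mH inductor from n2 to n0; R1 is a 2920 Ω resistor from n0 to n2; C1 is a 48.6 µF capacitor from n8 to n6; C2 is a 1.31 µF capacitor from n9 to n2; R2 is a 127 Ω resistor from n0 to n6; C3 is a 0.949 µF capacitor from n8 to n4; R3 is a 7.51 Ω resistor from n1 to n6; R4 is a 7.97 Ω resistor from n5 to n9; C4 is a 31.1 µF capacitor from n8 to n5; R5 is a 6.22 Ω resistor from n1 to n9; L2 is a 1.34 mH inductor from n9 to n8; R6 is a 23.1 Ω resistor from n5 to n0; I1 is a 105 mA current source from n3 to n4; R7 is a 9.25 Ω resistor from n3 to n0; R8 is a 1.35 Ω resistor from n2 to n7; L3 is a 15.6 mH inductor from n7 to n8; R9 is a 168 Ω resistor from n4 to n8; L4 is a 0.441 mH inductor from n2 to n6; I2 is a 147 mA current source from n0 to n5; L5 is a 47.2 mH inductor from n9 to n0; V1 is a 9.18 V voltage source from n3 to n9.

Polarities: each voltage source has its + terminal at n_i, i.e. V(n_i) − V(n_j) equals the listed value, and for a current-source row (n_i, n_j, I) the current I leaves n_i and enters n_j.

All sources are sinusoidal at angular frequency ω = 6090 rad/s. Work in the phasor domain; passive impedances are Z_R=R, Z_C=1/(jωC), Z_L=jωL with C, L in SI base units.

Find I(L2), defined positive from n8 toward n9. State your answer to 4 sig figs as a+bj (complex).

Apply KCL at each of the 9 non-ground nodes and solve the resulting linear system.
Node n1: branches {R3, R5} → V_1 = -2.973-1.940j
Node n2: branches {L1, R1, C2, R8, L4} → V_2 = -0.7325-0.9150j
Node n3: branches {I1, R7, V1} → V_3 = 4.972-2.085j
Node n4: branches {C3, I1, R9} → V_4 = 8.573-10.14j
Node n5: branches {R4, C4, R6, I2} → V_5 = -1.392-0.5566j
Node n6: branches {C1, R2, R3, L4} → V_6 = -1.481-1.765j
Node n7: branches {R8, L3} → V_7 = -0.7383-0.9183j
Node n8: branches {C1, C3, C4, L2, L3, R9} → V_8 = -0.5075-1.327j
Node n9: branches {C2, R4, R5, L2, L5, V1} → V_9 = -4.208-2.085j
Source currents: i(V1)=-0.6425+0.2254j

0.09279-0.4534j A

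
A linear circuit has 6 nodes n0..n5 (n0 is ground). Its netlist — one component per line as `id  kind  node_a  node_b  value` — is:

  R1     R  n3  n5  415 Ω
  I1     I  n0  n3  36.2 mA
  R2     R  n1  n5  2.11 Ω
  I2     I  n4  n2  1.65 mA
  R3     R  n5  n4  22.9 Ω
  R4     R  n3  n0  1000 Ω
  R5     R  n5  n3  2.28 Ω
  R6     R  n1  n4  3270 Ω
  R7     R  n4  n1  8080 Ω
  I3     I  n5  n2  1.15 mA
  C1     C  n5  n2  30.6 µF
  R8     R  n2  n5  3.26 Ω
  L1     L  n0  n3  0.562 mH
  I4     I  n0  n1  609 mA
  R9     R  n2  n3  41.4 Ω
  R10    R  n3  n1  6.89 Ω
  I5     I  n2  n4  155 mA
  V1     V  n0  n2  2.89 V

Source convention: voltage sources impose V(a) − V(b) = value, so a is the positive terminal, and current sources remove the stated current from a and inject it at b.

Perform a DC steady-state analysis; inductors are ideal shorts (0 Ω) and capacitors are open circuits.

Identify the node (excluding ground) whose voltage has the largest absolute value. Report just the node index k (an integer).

4

MNA unknowns: 5 node voltages V₁..V_5 plus 2 source currents (L1, V1)
R1: Y=0.002410 on G[3,5]
I1: z[0]−=0.0362, z[3]+=0.0362
R2: Y=0.4739 on G[1,5]
I2: z[4]−=0.00165, z[2]+=0.00165
R3: Y=0.04367 on G[5,4]
R4: Y=0.001000 on G[3,0]
R5: Y=0.4386 on G[5,3]
R6: Y=0.0003058 on G[1,4]
R7: Y=0.0001238 on G[4,1]
I3: z[5]−=0.00115, z[2]+=0.00115
C1: Y=0.000 on G[5,2]
R8: Y=0.3067 on G[2,5]
L1: row V0−V3=0, i_L1 at 0,3
I4: z[0]−=0.609, z[1]+=0.609
R9: Y=0.02415 on G[2,3]
R10: Y=0.1451 on G[3,1]
I5: z[2]−=0.155, z[4]+=0.155
V1: row V0−V2=2.89, i_V1 at 0,2
solve → V1=0.7462, V2=-2.890, V3=0.000, V4=3.175, V5=-0.3124
aux → i_L1=0.06308, i_V1=-0.7083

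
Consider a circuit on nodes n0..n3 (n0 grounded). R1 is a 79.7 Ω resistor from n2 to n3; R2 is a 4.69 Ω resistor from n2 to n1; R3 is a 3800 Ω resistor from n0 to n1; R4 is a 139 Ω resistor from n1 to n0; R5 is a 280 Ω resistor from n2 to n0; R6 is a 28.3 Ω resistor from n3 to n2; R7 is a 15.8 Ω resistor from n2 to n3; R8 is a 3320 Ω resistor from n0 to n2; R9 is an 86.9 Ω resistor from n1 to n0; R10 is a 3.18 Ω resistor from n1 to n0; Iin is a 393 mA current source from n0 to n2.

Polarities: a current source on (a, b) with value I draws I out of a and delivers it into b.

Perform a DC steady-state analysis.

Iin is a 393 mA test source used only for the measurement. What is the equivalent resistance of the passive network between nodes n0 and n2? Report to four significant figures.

R_eq = 7.467 Ω

MNA unknowns: 3 node voltages V₁..V_3
R1: Y=0.01255 on G[2,3]
R2: Y=0.2132 on G[2,1]
R3: Y=0.0002632 on G[0,1]
R4: Y=0.007194 on G[1,0]
R5: Y=0.003571 on G[2,0]
R6: Y=0.03534 on G[3,2]
R7: Y=0.06329 on G[2,3]
R8: Y=0.0003012 on G[0,2]
R9: Y=0.01151 on G[1,0]
R10: Y=0.3145 on G[1,0]
Iin: z[0]−=0.393, z[2]+=0.393
solve → V1=1.145, V2=2.934, V3=2.934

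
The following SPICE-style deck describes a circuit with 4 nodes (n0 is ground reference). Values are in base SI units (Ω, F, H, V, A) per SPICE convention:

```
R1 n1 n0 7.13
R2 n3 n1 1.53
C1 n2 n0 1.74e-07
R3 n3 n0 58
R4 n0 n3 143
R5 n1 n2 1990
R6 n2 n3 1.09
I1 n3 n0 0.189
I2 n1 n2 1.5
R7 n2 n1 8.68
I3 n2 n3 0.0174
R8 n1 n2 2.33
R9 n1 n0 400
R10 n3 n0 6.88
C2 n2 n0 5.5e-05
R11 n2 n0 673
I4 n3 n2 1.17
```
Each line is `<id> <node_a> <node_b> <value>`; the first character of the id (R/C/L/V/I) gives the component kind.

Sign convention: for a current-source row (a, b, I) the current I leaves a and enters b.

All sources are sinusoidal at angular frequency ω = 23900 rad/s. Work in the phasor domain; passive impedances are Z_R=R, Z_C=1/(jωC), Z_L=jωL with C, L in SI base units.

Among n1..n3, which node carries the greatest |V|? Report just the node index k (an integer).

1

Apply KCL at each of the 3 non-ground nodes and solve the resulting linear system.
Node n1: branches {R1, R2, R5, I2, R7, R8, R9} → V_1 = -1.791-0.1892j
Node n2: branches {C1, R5, R6, I2, R7, I3, R8, C2, R11, I4} → V_2 = 0.04568-0.2331j
Node n3: branches {R2, R3, R4, R6, I1, I3, R10, I4} → V_3 = -1.419-0.1939j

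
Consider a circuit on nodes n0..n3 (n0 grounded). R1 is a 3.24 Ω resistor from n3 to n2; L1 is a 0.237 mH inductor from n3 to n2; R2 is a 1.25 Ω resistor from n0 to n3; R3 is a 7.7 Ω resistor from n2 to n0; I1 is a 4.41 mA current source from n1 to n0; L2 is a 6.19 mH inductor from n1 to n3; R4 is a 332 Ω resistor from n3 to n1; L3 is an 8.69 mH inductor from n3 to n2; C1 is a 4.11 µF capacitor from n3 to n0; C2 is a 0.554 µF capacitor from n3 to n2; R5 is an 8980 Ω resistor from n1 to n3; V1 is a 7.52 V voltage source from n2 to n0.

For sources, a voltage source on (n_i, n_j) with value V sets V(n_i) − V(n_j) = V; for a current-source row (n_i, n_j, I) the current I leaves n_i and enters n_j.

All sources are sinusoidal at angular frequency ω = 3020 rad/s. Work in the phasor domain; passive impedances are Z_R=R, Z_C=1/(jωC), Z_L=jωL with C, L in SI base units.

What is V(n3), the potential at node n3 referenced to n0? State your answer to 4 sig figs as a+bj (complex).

5.506-2.665j V

Element admittances at ω=3020 rad/s:
  Y(R1) = 0.3086+0.000j S between n3,n2
  Y(L1) = 0.000-1.397j S between n3,n2
  Y(R2) = 0.8000+0.000j S between n0,n3
  Y(R3) = 0.1299+0.000j S between n2,n0
  I1: injects 0.00441 A into n0 (from n1)
  Y(L2) = 0.000-0.05349j S between n1,n3
  Y(R4) = 0.003012+0.000j S between n3,n1
  Y(L3) = 0.000-0.03810j S between n3,n2
  Y(C1) = 0.000+0.01241j S between n3,n0
  Y(C2) = 0.000+0.001673j S between n3,n2
  Y(R5) = 0.0001114+0.000j S between n1,n3
  V1: constraint V(n2)−V(n0) = 7.52
Assemble and solve the 4×4 MNA system:
  V(n1)=5.502-2.748j  V(n2)=7.520+0.000j  V(n3)=5.506-2.665j
  i(V1)=-5.419+2.064j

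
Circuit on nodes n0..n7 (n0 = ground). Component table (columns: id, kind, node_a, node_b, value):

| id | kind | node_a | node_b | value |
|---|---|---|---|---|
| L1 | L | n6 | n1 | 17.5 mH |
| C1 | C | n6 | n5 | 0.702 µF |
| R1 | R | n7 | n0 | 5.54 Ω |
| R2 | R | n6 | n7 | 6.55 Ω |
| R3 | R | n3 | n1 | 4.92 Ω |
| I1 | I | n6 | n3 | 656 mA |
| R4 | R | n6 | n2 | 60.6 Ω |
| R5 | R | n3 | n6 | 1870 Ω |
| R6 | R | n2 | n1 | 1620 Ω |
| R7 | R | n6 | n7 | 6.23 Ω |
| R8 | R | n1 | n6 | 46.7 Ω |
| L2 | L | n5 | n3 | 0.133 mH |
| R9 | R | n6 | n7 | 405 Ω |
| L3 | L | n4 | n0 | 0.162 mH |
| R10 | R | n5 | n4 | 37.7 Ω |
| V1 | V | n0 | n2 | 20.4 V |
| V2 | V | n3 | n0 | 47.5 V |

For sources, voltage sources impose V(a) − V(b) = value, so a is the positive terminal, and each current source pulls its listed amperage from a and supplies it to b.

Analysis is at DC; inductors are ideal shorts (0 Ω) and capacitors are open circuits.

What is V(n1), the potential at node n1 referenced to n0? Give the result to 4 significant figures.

Element admittances at DC:
  L1: short n6↔n1 (DC inductor)
  Y(C1) = 0.000 S between n6,n5
  Y(R1) = 0.1805 S between n7,n0
  Y(R2) = 0.1527 S between n6,n7
  Y(R3) = 0.2033 S between n3,n1
  I1: injects 0.656 A into n3 (from n6)
  Y(R4) = 0.01650 S between n6,n2
  Y(R5) = 0.0005348 S between n3,n6
  Y(R6) = 0.0006173 S between n2,n1
  Y(R7) = 0.1605 S between n6,n7
  Y(R8) = 0.02141 S between n1,n6
  L2: short n5↔n3 (DC inductor)
  Y(R9) = 0.002469 S between n6,n7
  L3: short n4↔n0 (DC inductor)
  Y(R10) = 0.02653 S between n5,n4
  V1: constraint V(n0)−V(n2) = 20.4
  V2: constraint V(n3)−V(n0) = 47.5
Assemble and solve the 12×12 MNA system:
  V(n1)=25.84  V(n2)=-20.40  V(n3)=47.50  V(n4)=0.000  V(n5)=47.50  V(n6)=25.84  V(n7)=16.44
  i(L1)=-4.374  i(L2)=-1.260  i(L3)=1.260  i(V1)=-0.7915  i(V2)=-5.019

25.84 V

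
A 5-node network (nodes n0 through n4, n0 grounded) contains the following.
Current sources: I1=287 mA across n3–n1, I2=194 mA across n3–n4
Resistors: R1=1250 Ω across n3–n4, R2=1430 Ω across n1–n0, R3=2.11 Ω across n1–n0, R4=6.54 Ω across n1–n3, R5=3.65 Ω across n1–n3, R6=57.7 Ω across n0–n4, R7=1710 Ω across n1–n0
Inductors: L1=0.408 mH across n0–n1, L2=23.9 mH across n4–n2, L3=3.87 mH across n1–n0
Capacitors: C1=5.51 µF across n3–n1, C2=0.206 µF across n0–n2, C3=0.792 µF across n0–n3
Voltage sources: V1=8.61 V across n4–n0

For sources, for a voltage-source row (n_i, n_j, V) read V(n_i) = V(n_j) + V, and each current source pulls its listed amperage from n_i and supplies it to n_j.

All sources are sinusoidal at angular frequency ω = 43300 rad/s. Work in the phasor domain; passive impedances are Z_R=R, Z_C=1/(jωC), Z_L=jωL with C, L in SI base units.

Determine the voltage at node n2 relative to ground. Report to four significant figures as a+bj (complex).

-1.046+0.000j V

Apply KCL at each of the 4 non-ground nodes and solve the resulting linear system.
Node n1: branches {I1, L1, C1, R2, R3, R4, R5, R7, L3} → V_1 = -0.3562+0.03362j
Node n2: branches {C2, L2} → V_2 = -1.046+0.000j
Node n3: branches {I1, R1, C1, R4, R5, C3, I2} → V_3 = -1.129+0.5550j
Node n4: branches {R1, R6, L2, I2, V1} → V_4 = 8.610+0.000j
Source currents: i(V1)=0.03699+0.009775j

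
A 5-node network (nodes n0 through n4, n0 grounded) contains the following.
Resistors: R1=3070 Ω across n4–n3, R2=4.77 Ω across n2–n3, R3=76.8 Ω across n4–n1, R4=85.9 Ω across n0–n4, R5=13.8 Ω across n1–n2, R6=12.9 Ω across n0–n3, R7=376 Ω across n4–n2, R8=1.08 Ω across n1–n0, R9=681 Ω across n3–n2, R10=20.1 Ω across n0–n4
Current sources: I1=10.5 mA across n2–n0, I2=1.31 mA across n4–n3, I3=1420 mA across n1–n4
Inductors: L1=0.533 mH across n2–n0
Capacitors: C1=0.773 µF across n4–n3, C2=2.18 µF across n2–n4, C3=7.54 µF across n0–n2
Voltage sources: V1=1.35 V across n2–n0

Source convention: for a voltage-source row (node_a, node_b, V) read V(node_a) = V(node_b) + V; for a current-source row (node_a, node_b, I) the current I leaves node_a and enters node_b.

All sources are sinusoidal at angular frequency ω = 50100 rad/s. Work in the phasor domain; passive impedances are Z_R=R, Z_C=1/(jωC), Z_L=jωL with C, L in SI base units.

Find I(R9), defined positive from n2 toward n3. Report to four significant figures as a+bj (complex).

Apply KCL at each of the 4 non-ground nodes and solve the resulting linear system.
Node n1: branches {R3, R5, R8, I3} → V_1 = -1.242-0.08709j
Node n2: branches {I1, R2, R5, L1, R7, R9, C2, C3, V1} → V_2 = 1.350+0.000j
Node n3: branches {R1, R2, I2, R6, C1, R9} → V_3 = 1.958+0.4057j
Node n4: branches {R1, I2, R3, R4, C1, R7, I3, C2, R10} → V_4 = 5.041-6.765j
Source currents: i(V1)=0.6786+0.005094j

-0.0008922-0.0005957j A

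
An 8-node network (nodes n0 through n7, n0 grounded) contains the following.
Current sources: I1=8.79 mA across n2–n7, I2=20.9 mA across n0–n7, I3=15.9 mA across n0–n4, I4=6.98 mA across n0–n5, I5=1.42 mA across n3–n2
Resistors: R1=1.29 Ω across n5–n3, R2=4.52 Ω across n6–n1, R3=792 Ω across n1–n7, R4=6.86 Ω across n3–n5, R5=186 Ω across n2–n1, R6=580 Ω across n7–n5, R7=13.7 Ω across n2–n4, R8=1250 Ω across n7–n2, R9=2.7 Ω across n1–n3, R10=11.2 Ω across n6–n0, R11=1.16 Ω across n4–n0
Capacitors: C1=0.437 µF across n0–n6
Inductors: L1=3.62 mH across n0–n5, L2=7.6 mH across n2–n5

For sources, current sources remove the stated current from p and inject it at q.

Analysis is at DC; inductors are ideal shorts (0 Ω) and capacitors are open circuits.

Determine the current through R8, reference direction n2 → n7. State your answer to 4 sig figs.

Element admittances at DC:
  I1: injects 0.00879 A into n7 (from n2)
  I2: injects 0.0209 A into n7 (from n0)
  Y(R1) = 0.7752 S between n5,n3
  Y(R2) = 0.2212 S between n6,n1
  Y(R3) = 0.001263 S between n1,n7
  Y(C1) = 0.000 S between n0,n6
  Y(R4) = 0.1458 S between n3,n5
  Y(R5) = 0.005376 S between n2,n1
  Y(R6) = 0.001724 S between n7,n5
  L1: short n0↔n5 (DC inductor)
  I3: injects 0.0159 A into n4 (from n0)
  Y(R7) = 0.07299 S between n2,n4
  L2: short n2↔n5 (DC inductor)
  Y(R8) = 0.0008000 S between n7,n2
  I4: injects 0.00698 A into n5 (from n0)
  Y(R9) = 0.3704 S between n1,n3
  Y(R10) = 0.08929 S between n6,n0
  Y(R11) = 0.8621 S between n4,n0
  I5: injects 0.00142 A into n2 (from n3)
Assemble and solve the 9×9 MNA system:
  V(n1)=0.02842  V(n2)=0.000  V(n3)=0.007052  V(n4)=0.01700  V(n5)=0.000  V(n6)=0.02025  V(n7)=7.850
  i(L1)=-0.02731  i(L2)=0.0003039

-0.006280 A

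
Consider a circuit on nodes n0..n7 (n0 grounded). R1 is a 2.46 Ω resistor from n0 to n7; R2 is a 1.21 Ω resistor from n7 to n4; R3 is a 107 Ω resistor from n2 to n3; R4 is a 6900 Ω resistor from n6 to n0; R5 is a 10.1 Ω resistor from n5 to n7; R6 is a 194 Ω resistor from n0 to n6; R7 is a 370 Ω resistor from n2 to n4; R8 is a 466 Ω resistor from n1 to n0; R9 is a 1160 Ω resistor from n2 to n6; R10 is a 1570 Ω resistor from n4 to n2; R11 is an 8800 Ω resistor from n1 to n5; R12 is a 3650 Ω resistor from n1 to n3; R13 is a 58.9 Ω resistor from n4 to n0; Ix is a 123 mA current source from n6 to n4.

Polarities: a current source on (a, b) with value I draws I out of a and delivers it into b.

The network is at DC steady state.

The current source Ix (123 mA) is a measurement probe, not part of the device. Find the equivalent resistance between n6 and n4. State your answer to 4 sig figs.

Element admittances at DC:
  Y(R1) = 0.4065 S between n0,n7
  Y(R2) = 0.8264 S between n7,n4
  Y(R3) = 0.009346 S between n2,n3
  Y(R4) = 0.0001449 S between n6,n0
  Y(R5) = 0.09901 S between n5,n7
  Y(R6) = 0.005155 S between n0,n6
  Y(R7) = 0.002703 S between n2,n4
  Y(R8) = 0.002146 S between n1,n0
  Y(R9) = 0.0008621 S between n2,n6
  Y(R10) = 0.0006369 S between n4,n2
  Y(R11) = 0.0001136 S between n1,n5
  Y(R12) = 0.0002740 S between n1,n3
  Y(R13) = 0.01698 S between n4,n0
  Ix: injects 0.123 A into n4 (from n6)
Assemble and solve the 7×7 MNA system:
  V(n1)=-0.3777  V(n2)=-3.691  V(n3)=-3.597  V(n4)=0.3778  V(n5)=0.2525  V(n6)=-20.48  V(n7)=0.2532

R_eq = 169.6 Ω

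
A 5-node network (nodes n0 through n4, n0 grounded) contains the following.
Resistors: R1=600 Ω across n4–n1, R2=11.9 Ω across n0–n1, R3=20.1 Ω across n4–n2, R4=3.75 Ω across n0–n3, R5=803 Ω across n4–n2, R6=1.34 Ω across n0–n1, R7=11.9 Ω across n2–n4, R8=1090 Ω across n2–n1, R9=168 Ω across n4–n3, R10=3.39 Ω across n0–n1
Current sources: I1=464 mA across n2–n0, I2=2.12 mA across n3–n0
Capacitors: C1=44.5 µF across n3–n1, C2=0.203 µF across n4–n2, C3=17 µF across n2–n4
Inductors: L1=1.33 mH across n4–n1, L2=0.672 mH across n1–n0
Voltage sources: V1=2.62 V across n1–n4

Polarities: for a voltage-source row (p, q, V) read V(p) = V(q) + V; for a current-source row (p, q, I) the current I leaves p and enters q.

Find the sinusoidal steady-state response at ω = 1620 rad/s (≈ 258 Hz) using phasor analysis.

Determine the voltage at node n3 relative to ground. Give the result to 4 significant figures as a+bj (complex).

Element admittances at ω=1620 rad/s:
  Y(R1) = 0.001667+0.000j S between n4,n1
  I1: injects 0.464 A into n0 (from n2)
  Y(C1) = 0.000+0.07209j S between n3,n1
  I2: injects 0.00212 A into n0 (from n3)
  Y(R2) = 0.08403+0.000j S between n0,n1
  Y(R3) = 0.04975+0.000j S between n4,n2
  Y(C2) = 0.000+0.0003289j S between n4,n2
  Y(L1) = 0.000-0.4641j S between n4,n1
  Y(R4) = 0.2667+0.000j S between n0,n3
  Y(R5) = 0.001245+0.000j S between n4,n2
  Y(R6) = 0.7463+0.000j S between n0,n1
  Y(C3) = 0.000+0.02754j S between n2,n4
  Y(R7) = 0.08403+0.000j S between n2,n4
  Y(L2) = 0.000-0.9186j S between n1,n0
  Y(R8) = 0.0009174+0.000j S between n2,n1
  Y(R9) = 0.005952+0.000j S between n4,n3
  Y(R10) = 0.2950+0.000j S between n0,n1
  V1: constraint V(n1)−V(n4) = 2.62
Assemble and solve the 5×5 MNA system:
  V(n1)=-0.2505-0.1901j  V(n2)=-6.129+0.4779j  V(n3)=-0.03627-0.06080j  V(n4)=-2.870-0.1901j
  i(V1)=0.4374+1.216j

-0.03627-0.06080j V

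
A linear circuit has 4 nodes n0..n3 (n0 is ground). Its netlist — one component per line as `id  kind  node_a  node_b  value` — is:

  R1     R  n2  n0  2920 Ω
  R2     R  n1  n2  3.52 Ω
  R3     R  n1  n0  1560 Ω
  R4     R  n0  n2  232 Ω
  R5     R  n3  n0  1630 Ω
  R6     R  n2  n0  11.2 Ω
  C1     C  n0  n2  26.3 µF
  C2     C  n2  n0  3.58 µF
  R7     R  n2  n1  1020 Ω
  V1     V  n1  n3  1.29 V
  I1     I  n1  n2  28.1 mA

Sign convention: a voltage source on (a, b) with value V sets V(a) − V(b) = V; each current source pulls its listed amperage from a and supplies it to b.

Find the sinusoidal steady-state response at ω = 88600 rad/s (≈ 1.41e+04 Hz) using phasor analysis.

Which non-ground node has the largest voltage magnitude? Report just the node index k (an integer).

3

MNA unknowns: 3 node voltages V₁..V_3 plus 1 source current (V1)
R1: Y=0.0003425+0.000j on G[2,0]
R2: Y=0.2841+0.000j on G[1,2]
R3: Y=0.0006410+0.000j on G[1,0]
R4: Y=0.004310+0.000j on G[0,2]
R5: Y=0.0006135+0.000j on G[3,0]
R6: Y=0.08929+0.000j on G[2,0]
C1: Y=0.000+2.330j on G[0,2]
C2: Y=0.000+0.3172j on G[2,0]
R7: Y=0.0009804+0.000j on G[2,1]
V1: row V1−V3=1.29, i_V1 at 1,3
I1: z[1]−=0.0281, z[2]+=0.0281
solve → V1=-0.09536-0.0003422j, V2=1.236e-05-0.0003437j, V3=-1.385-0.0003422j
aux → i_V1=-0.0008499-2.099e-07j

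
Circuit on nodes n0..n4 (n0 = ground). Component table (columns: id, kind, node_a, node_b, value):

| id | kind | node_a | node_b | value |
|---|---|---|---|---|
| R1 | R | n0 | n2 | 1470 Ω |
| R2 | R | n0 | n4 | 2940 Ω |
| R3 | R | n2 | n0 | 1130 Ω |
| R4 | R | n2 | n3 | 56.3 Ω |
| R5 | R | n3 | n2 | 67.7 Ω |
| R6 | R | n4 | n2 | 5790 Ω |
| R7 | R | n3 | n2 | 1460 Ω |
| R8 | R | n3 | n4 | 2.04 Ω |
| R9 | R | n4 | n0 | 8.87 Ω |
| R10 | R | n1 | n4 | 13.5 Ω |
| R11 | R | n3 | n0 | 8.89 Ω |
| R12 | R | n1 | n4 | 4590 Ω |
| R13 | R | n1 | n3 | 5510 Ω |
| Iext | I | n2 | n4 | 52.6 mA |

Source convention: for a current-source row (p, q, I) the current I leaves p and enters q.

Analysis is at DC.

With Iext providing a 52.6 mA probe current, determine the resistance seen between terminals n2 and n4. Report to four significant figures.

R_eq = 30.35 Ω

MNA unknowns: 4 node voltages V₁..V_4
R1: Y=0.0006803 on G[0,2]
R2: Y=0.0003401 on G[0,4]
R3: Y=0.0008850 on G[2,0]
R4: Y=0.01776 on G[2,3]
R5: Y=0.01477 on G[3,2]
R6: Y=0.0001727 on G[4,2]
R7: Y=0.0006849 on G[3,2]
R8: Y=0.4902 on G[3,4]
R9: Y=0.1127 on G[4,0]
R10: Y=0.07407 on G[1,4]
R11: Y=0.1125 on G[3,0]
R12: Y=0.0002179 on G[1,4]
R13: Y=0.0001815 on G[1,3]
Iext: z[2]−=0.0526, z[4]+=0.0526
solve → V1=0.05707, V2=-1.539, V3=-0.03619, V4=0.05730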